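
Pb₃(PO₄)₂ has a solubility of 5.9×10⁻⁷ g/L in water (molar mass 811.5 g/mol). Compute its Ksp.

Ksp = 2.2×10⁻⁴⁴

Convert to molarity: s = 5.9×10⁻⁷ / 811.5 = 7.270×10⁻¹⁰ mol/L
Pb₃(PO₄)₂(s) ⇌ 3 Pb²⁺(aq) + 2 PO₄³⁻(aq)
If s mol/L of Pb₃(PO₄)₂ dissolves, [Pb²⁺] = 3s and [PO₄³⁻] = 2s.
Ksp = [Pb²⁺]^3[PO₄³⁻]^2 = (3s)^3 · (2s)^2 = 108s^5
Ksp = 108 × (7.270×10⁻¹⁰)^5 = 2.2×10⁻⁴⁴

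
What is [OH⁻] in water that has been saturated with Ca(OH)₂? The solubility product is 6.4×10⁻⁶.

2.3×10⁻² M

Ca(OH)₂(s) ⇌ Ca²⁺(aq) + 2 OH⁻(aq)
For each mole of Ca(OH)₂ that dissolves per liter, [Ca²⁺] = s and [OH⁻] = 2s; let s denote this solubility.
Ksp = [Ca²⁺][OH⁻]^2 = s · (2s)^2 = 4s^3 = 6.4×10⁻⁶
s = 1.2×10⁻² M
[OH⁻] = 2s = 2.3×10⁻² M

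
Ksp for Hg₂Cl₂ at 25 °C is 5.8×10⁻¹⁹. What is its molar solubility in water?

Hg₂Cl₂(s) ⇌ Hg₂²⁺(aq) + 2 Cl⁻(aq)
With molar solubility s: [Hg₂²⁺] = s, [Cl⁻] = 2s.
Ksp = [Hg₂²⁺][Cl⁻]^2 = s · (2s)^2 = 4s^3
4s^3 = 5.8×10⁻¹⁹  ⇒  s^3 = 1.5×10⁻¹⁹
s = (1.5×10⁻¹⁹)^(1/3) = 5.3×10⁻⁷ M

5.3×10⁻⁷ M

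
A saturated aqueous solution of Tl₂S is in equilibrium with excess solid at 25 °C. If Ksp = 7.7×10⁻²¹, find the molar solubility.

1.2×10⁻⁷ M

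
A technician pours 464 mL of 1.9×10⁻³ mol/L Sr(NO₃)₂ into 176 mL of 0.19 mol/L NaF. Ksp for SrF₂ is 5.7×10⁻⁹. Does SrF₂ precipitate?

Yes

Total volume after mixing = 464 + 176 = 640 mL.
[Sr²⁺] = (1.9×10⁻³)(464)/640 = 1.4×10⁻³ mol/L
[F⁻] = (0.19)(176)/640 = 5.2×10⁻² mol/L
Q = [Sr²⁺][F⁻]^2 = 3.8×10⁻⁶
Q = 3.8×10⁻⁶ > Ksp = 5.7×10⁻⁹, so the solution is supersaturated and SrF₂ precipitates.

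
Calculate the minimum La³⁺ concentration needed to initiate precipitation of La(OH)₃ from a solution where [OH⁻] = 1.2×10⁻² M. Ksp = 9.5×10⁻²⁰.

Each salt precipitates once Q = Ksp for that salt.
La(OH)₃(s) ⇌ La³⁺(aq) + 3 OH⁻(aq)
Ksp = [La³⁺][OH⁻]^3 = [La³⁺](1.2×10⁻²)^3
[La³⁺] = 9.5×10⁻²⁰ / (1.2×10⁻²)^3 = 5.5×10⁻¹⁴
[La³⁺] = 5.5×10⁻¹⁴ M

5.5×10⁻¹⁴ M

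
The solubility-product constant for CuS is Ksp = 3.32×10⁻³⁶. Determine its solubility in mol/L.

CuS(s) ⇌ Cu²⁺(aq) + S²⁻(aq)
With molar solubility s: [Cu²⁺] = s, [S²⁻] = s.
Ksp = [Cu²⁺][S²⁻] = s · s = s^2
s^2 = 3.32×10⁻³⁶
Taking the 2nd root, s = 1.82×10⁻¹⁸ M.

1.82×10⁻¹⁸ M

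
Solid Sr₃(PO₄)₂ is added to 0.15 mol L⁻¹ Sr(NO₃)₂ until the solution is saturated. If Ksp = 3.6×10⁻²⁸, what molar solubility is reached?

1.6×10⁻¹³ M

Sr₃(PO₄)₂(s) ⇌ 3 Sr²⁺(aq) + 2 PO₄³⁻(aq)
Sr²⁺ is already present at 0.15 mol L⁻¹. If s mol/L of Sr₃(PO₄)₂ dissolves, [PO₄³⁻] = 2s while [Sr²⁺] ≈ 0.15 mol L⁻¹.
Ksp = [Sr²⁺]^3[PO₄³⁻]^2 = (0.15)^3(2s)^2
(2s)^2 = 3.6×10⁻²⁸ / (0.15)^3 = 1.1×10⁻²⁵
s = 1.6×10⁻¹³ mol L⁻¹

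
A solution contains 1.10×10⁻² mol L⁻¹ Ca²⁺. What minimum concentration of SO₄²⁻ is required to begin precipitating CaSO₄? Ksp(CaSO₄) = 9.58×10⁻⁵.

8.71×10⁻³ M

A salt starts to precipitate once the ion product Q reaches its Ksp.
CaSO₄(s) ⇌ Ca²⁺(aq) + SO₄²⁻(aq)
Ksp = [Ca²⁺][SO₄²⁻] = [SO₄²⁻](1.10×10⁻²)
[SO₄²⁻] = 9.58×10⁻⁵ / (1.10×10⁻²) = 8.71×10⁻³
[SO₄²⁻] = 8.71×10⁻³ mol L⁻¹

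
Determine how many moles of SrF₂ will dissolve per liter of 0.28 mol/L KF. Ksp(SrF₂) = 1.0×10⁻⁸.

1.3×10⁻⁷ M

SrF₂(s) ⇌ Sr²⁺(aq) + 2 F⁻(aq)
The solution already contains F⁻ at 0.28 mol/L. Let s be the molar solubility of SrF₂.
[F⁻] ≈ 0.28 mol/L (common ion dominates); [Sr²⁺] = s.
Ksp = [Sr²⁺][F⁻]^2 = s(0.28)^2
s = 1.0×10⁻⁸ / (0.28)^2 = 1.3×10⁻⁷
s = 1.3×10⁻⁷ mol/L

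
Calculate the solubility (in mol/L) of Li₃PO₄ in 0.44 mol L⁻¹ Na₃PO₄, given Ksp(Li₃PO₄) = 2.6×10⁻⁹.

6.0×10⁻⁴ M

Li₃PO₄(s) ⇌ 3 Li⁺(aq) + PO₄³⁻(aq)
The solution already contains PO₄³⁻ at 0.44 mol L⁻¹. Let s be the molar solubility of Li₃PO₄.
[PO₄³⁻] ≈ 0.44 mol L⁻¹ (common ion dominates); [Li⁺] = 3s.
Ksp = [Li⁺]^3[PO₄³⁻] = (3s)^3(0.44)
(3s)^3 = 2.6×10⁻⁹ / (0.44) = 5.9×10⁻⁹
s = 6.0×10⁻⁴ mol L⁻¹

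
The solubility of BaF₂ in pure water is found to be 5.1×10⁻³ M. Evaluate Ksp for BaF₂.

Ksp = 5.3×10⁻⁷

BaF₂(s) ⇌ Ba²⁺(aq) + 2 F⁻(aq)
Let s be the molar solubility. Then [Ba²⁺] = s and [F⁻] = 2s.
Ksp = [Ba²⁺][F⁻]^2 = s · (2s)^2 = 4s^3
Ksp = 4 × (5.1×10⁻³)^3 = 5.3×10⁻⁷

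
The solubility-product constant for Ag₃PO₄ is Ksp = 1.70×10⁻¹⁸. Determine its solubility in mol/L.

Ag₃PO₄(s) ⇌ 3 Ag⁺(aq) + PO₄³⁻(aq)
With molar solubility s: [Ag⁺] = 3s, [PO₄³⁻] = s.
Ksp = [Ag⁺]^3[PO₄³⁻] = (3s)^3 · s = 27s^4
27s^4 = 1.70×10⁻¹⁸  ⇒  s^4 = 6.30×10⁻²⁰
s = 1.58×10⁻⁵ mol L⁻¹

1.58×10⁻⁵ M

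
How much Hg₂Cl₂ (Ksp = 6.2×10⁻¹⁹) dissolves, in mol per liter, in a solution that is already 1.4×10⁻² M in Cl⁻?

3.2×10⁻¹⁵ M

Hg₂Cl₂(s) ⇌ Hg₂²⁺(aq) + 2 Cl⁻(aq)
The solution already contains Cl⁻ at 1.4×10⁻² M. Let s be the molar solubility of Hg₂Cl₂.
[Cl⁻] ≈ 1.4×10⁻² M (common ion dominates); [Hg₂²⁺] = s.
Ksp = [Hg₂²⁺][Cl⁻]^2 = s(1.4×10⁻²)^2
s = 6.2×10⁻¹⁹ / (1.4×10⁻²)^2 = 3.2×10⁻¹⁵
s = 3.2×10⁻¹⁵ M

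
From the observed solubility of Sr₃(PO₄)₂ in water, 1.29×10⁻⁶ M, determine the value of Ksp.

Ksp = 3.86×10⁻²⁸

Sr₃(PO₄)₂(s) ⇌ 3 Sr²⁺(aq) + 2 PO₄³⁻(aq)
For each mole of Sr₃(PO₄)₂ that dissolves per liter, [Sr²⁺] = 3s and [PO₄³⁻] = 2s; let s denote this solubility.
Ksp = [Sr²⁺]^3[PO₄³⁻]^2 = (3s)^3 · (2s)^2 = 108s^5
Ksp = 108 × (1.29×10⁻⁶)^5 = 3.86×10⁻²⁸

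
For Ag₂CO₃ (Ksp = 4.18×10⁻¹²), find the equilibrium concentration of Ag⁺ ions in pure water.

2.03×10⁻⁴ M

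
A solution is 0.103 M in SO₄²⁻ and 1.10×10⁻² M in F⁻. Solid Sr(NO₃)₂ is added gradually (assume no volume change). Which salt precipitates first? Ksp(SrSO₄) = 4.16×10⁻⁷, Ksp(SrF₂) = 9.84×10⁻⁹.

SrSO₄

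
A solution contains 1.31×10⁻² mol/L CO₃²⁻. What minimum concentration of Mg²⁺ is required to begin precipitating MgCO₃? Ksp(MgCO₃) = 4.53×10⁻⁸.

Precipitation of each salt begins when its ion product equals Ksp.
MgCO₃(s) ⇌ Mg²⁺(aq) + CO₃²⁻(aq)
Ksp = [Mg²⁺][CO₃²⁻] = [Mg²⁺](1.31×10⁻²)
[Mg²⁺] = 4.53×10⁻⁸ / (1.31×10⁻²) = 3.46×10⁻⁶
[Mg²⁺] = 3.46×10⁻⁶ mol/L

3.46×10⁻⁶ M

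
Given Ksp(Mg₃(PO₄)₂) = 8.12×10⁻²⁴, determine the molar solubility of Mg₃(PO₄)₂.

Mg₃(PO₄)₂(s) ⇌ 3 Mg²⁺(aq) + 2 PO₄³⁻(aq)
For each mole of Mg₃(PO₄)₂ that dissolves per liter, [Mg²⁺] = 3s and [PO₄³⁻] = 2s; let s denote this solubility.
Ksp = [Mg²⁺]^3[PO₄³⁻]^2 = (3s)^3 · (2s)^2 = 108s^5
108s^5 = 8.12×10⁻²⁴  ⇒  s^5 = 7.52×10⁻²⁶
Taking the 5th root, s = 9.45×10⁻⁶ M.

9.45×10⁻⁶ M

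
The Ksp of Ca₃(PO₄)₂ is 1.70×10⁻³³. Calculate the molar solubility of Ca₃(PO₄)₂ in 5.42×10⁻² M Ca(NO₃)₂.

Ca₃(PO₄)₂(s) ⇌ 3 Ca²⁺(aq) + 2 PO₄³⁻(aq)
Let s be the solubility of Ca₃(PO₄)₂ here. The common ion gives [Ca²⁺] ≈ 5.42×10⁻² M, and [PO₄³⁻] = 2s.
Ksp = [Ca²⁺]^3[PO₄³⁻]^2 = (5.42×10⁻²)^3(2s)^2
(2s)^2 = 1.70×10⁻³³ / (5.42×10⁻²)^3 = 1.07×10⁻²⁹
s = 1.63×10⁻¹⁵ M

1.63×10⁻¹⁵ M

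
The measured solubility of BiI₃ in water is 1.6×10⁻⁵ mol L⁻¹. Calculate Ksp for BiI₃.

Ksp = 1.8×10⁻¹⁸

BiI₃(s) ⇌ Bi³⁺(aq) + 3 I⁻(aq)
Let s be the molar solubility. Then [Bi³⁺] = s and [I⁻] = 3s.
Ksp = [Bi³⁺][I⁻]^3 = s · (3s)^3 = 27s^4
Ksp = 27 × (1.6×10⁻⁵)^4 = 1.8×10⁻¹⁸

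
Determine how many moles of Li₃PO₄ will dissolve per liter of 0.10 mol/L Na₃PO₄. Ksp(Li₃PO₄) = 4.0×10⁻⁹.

Li₃PO₄(s) ⇌ 3 Li⁺(aq) + PO₄³⁻(aq)
Let s be the solubility of Li₃PO₄ here. The common ion gives [PO₄³⁻] ≈ 0.10 mol/L, and [Li⁺] = 3s.
Ksp = [Li⁺]^3[PO₄³⁻] = (3s)^3(0.10)
(3s)^3 = 4.0×10⁻⁹ / (0.10) = 4.0×10⁻⁸
s = 1.1×10⁻³ mol/L

1.1×10⁻³ M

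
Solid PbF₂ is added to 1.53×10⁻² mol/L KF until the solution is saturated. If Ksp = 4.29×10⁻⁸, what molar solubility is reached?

1.83×10⁻⁴ M

PbF₂(s) ⇌ Pb²⁺(aq) + 2 F⁻(aq)
The solution already contains F⁻ at 1.53×10⁻² mol/L. Let s be the molar solubility of PbF₂.
[F⁻] ≈ 1.53×10⁻² mol/L (common ion dominates); [Pb²⁺] = s.
Ksp = [Pb²⁺][F⁻]^2 = s(1.53×10⁻²)^2
s = 4.29×10⁻⁸ / (1.53×10⁻²)^2 = 1.83×10⁻⁴
s = 1.83×10⁻⁴ mol/L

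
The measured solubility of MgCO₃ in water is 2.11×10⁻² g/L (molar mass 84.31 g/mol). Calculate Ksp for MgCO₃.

s = (2.11×10⁻² g L⁻¹)/(84.31 g mol⁻¹) = 2.5027×10⁻⁴ M
MgCO₃(s) ⇌ Mg²⁺(aq) + CO₃²⁻(aq)
Call the molar solubility s, so that [Mg²⁺] = s and [CO₃²⁻] = s.
Ksp = [Mg²⁺][CO₃²⁻] = s · s = s^2
Ksp = (2.5027×10⁻⁴)^2 = 6.26×10⁻⁸

Ksp = 6.26×10⁻⁸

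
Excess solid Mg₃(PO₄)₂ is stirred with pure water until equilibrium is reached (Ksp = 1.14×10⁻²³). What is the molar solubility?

Mg₃(PO₄)₂(s) ⇌ 3 Mg²⁺(aq) + 2 PO₄³⁻(aq)
With molar solubility s: [Mg²⁺] = 3s, [PO₄³⁻] = 2s.
Ksp = [Mg²⁺]^3[PO₄³⁻]^2 = (3s)^3 · (2s)^2 = 108s^5
108s^5 = 1.14×10⁻²³  ⇒  s^5 = 1.06×10⁻²⁵
s = (1.06×10⁻²⁵)^(1/5) = 1.01×10⁻⁵ mol L⁻¹

1.01×10⁻⁵ M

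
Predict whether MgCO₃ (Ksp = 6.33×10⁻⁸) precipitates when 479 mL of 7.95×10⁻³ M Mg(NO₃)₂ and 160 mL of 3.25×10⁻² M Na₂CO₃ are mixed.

Total volume after mixing = 479 + 160 = 639 mL.
[Mg²⁺] = (7.95×10⁻³)(479)/639 = 5.96×10⁻³ M
[CO₃²⁻] = (3.25×10⁻²)(160)/639 = 8.14×10⁻³ M
Q = [Mg²⁺][CO₃²⁻] = 4.85×10⁻⁵
Because Q > Ksp (4.85×10⁻⁵ vs 6.33×10⁻⁸), a precipitate of MgCO₃ forms.

Yes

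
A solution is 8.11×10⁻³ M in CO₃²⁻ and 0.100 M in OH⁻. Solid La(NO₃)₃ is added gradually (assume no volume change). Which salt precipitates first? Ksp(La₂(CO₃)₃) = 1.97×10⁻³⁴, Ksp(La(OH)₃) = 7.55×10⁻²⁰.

La(OH)₃

The threshold for precipitation is Q = Ksp.
For La₂(CO₃)₃: [La³⁺] = (Ksp/[CO₃²⁻]^3)^(1/2) = 1.92×10⁻¹⁴ M
For La(OH)₃: [La³⁺] = (Ksp/[OH⁻]^3) = 7.55×10⁻¹⁷ M
La(OH)₃ requires the lower [La³⁺], so it precipitates first.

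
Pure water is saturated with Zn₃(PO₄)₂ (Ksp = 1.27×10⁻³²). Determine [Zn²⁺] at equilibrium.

Zn₃(PO₄)₂(s) ⇌ 3 Zn²⁺(aq) + 2 PO₄³⁻(aq)
Let s be the molar solubility. Then [Zn²⁺] = 3s and [PO₄³⁻] = 2s.
Ksp = [Zn²⁺]^3[PO₄³⁻]^2 = (3s)^3 · (2s)^2 = 108s^5 = 1.27×10⁻³²
s = 1.64×10⁻⁷ mol L⁻¹
[Zn²⁺] = 3s = 4.91×10⁻⁷ mol L⁻¹

4.91×10⁻⁷ M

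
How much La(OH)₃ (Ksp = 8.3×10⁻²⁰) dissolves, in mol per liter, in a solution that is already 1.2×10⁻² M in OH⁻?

4.8×10⁻¹⁴ M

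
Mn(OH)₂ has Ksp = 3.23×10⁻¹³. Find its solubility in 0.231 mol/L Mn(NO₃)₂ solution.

Mn(OH)₂(s) ⇌ Mn²⁺(aq) + 2 OH⁻(aq)
Mn²⁺ is already present at 0.231 mol/L. If s mol/L of Mn(OH)₂ dissolves, [OH⁻] = 2s while [Mn²⁺] ≈ 0.231 mol/L.
Ksp = [Mn²⁺][OH⁻]^2 = (0.231)(2s)^2
(2s)^2 = 3.23×10⁻¹³ / (0.231) = 1.40×10⁻¹²
s = 5.91×10⁻⁷ mol/L

5.91×10⁻⁷ M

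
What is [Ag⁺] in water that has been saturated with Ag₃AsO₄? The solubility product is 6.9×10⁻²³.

Ag₃AsO₄(s) ⇌ 3 Ag⁺(aq) + AsO₄³⁻(aq)
Call the molar solubility s, so that [Ag⁺] = 3s and [AsO₄³⁻] = s.
Ksp = [Ag⁺]^3[AsO₄³⁻] = (3s)^3 · s = 27s^4 = 6.9×10⁻²³
s = 1.3×10⁻⁶ M
[Ag⁺] = 3s = 3.8×10⁻⁶ M

3.8×10⁻⁶ M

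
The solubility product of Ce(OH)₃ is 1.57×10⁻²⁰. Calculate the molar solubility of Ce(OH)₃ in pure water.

Ce(OH)₃(s) ⇌ Ce³⁺(aq) + 3 OH⁻(aq)
With molar solubility s: [Ce³⁺] = s, [OH⁻] = 3s.
Ksp = [Ce³⁺][OH⁻]^3 = s · (3s)^3 = 27s^4
27s^4 = 1.57×10⁻²⁰  ⇒  s^4 = 5.81×10⁻²²
s = 4.91×10⁻⁶ M

4.91×10⁻⁶ M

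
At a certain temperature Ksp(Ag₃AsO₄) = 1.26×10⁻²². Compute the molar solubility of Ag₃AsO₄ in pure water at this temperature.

Ag₃AsO₄(s) ⇌ 3 Ag⁺(aq) + AsO₄³⁻(aq)
With molar solubility s: [Ag⁺] = 3s, [AsO₄³⁻] = s.
Ksp = [Ag⁺]^3[AsO₄³⁻] = (3s)^3 · s = 27s^4
27s^4 = 1.26×10⁻²²  ⇒  s^4 = 4.67×10⁻²⁴
Taking the 4th root, s = 1.47×10⁻⁶ mol/L.

1.47×10⁻⁶ M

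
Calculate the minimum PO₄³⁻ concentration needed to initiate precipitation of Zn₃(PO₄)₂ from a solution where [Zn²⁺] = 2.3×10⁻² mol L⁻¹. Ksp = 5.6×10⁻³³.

2.1×10⁻¹⁴ M

A salt starts to precipitate once the ion product Q reaches its Ksp.
Zn₃(PO₄)₂(s) ⇌ 3 Zn²⁺(aq) + 2 PO₄³⁻(aq)
Ksp = [Zn²⁺]^3[PO₄³⁻]^2 = [PO₄³⁻]^2(2.3×10⁻²)^3
[PO₄³⁻]^2 = 5.6×10⁻³³ / (2.3×10⁻²)^3 = 4.6×10⁻²⁸
[PO₄³⁻] = 2.1×10⁻¹⁴ mol L⁻¹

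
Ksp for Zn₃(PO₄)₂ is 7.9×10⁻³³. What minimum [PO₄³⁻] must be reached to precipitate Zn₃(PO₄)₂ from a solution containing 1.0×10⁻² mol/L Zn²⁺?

8.9×10⁻¹⁴ M

A salt starts to precipitate once the ion product Q reaches its Ksp.
Zn₃(PO₄)₂(s) ⇌ 3 Zn²⁺(aq) + 2 PO₄³⁻(aq)
Ksp = [Zn²⁺]^3[PO₄³⁻]^2 = [PO₄³⁻]^2(1.0×10⁻²)^3
[PO₄³⁻]^2 = 7.9×10⁻³³ / (1.0×10⁻²)^3 = 7.9×10⁻²⁷
[PO₄³⁻] = 8.9×10⁻¹⁴ mol/L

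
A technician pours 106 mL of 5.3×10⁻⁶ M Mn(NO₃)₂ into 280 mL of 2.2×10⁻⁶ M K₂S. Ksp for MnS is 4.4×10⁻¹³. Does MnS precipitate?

After mixing, V = 106 mL + 280 mL = 386 mL.
[Mn²⁺] = (5.3×10⁻⁶)(106)/386 = 1.5×10⁻⁶ M
[S²⁻] = (2.2×10⁻⁶)(280)/386 = 1.6×10⁻⁶ M
Q = [Mn²⁺][S²⁻] = 2.3×10⁻¹²
Q = 2.3×10⁻¹² > Ksp = 4.4×10⁻¹³, so the solution is supersaturated and MnS precipitates.

Yes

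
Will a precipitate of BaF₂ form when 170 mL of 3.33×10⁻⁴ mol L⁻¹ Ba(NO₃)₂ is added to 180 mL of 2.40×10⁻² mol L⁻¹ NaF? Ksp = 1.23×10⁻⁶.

No

The combined volume is 350 mL.
[Ba²⁺] = (3.33×10⁻⁴)(170)/350 = 1.62×10⁻⁴ mol L⁻¹
[F⁻] = (2.40×10⁻²)(180)/350 = 1.23×10⁻² mol L⁻¹
Q = [Ba²⁺][F⁻]^2 = 2.46×10⁻⁸
Since Q (2.46×10⁻⁸) is less than Ksp (1.23×10⁻⁶), no BaF₂ precipitates.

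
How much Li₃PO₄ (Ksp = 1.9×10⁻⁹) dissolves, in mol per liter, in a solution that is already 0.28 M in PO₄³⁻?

Li₃PO₄(s) ⇌ 3 Li⁺(aq) + PO₄³⁻(aq)
PO₄³⁻ is already present at 0.28 M. If s mol/L of Li₃PO₄ dissolves, [Li⁺] = 3s while [PO₄³⁻] ≈ 0.28 M.
Ksp = [Li⁺]^3[PO₄³⁻] = (3s)^3(0.28)
(3s)^3 = 1.9×10⁻⁹ / (0.28) = 6.8×10⁻⁹
s = 6.3×10⁻⁴ M

6.3×10⁻⁴ M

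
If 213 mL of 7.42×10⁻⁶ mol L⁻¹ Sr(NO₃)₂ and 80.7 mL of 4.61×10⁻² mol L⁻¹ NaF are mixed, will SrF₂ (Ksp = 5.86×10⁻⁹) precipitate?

After mixing, V = 213 mL + 80.7 mL = 293.7 mL.
[Sr²⁺] = (7.42×10⁻⁶)(213)/293.7 = 5.38×10⁻⁶ mol L⁻¹
[F⁻] = (4.61×10⁻²)(80.7)/293.7 = 1.27×10⁻² mol L⁻¹
Q = [Sr²⁺][F⁻]^2 = 8.63×10⁻¹⁰
Q = 8.63×10⁻¹⁰ < Ksp = 5.86×10⁻⁹, so the solution is unsaturated and no precipitate forms.

No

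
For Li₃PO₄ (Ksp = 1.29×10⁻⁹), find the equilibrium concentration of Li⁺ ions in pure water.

7.89×10⁻³ M

Li₃PO₄(s) ⇌ 3 Li⁺(aq) + PO₄³⁻(aq)
For each mole of Li₃PO₄ that dissolves per liter, [Li⁺] = 3s and [PO₄³⁻] = s; let s denote this solubility.
Ksp = [Li⁺]^3[PO₄³⁻] = (3s)^3 · s = 27s^4 = 1.29×10⁻⁹
s = 2.63×10⁻³ M
[Li⁺] = 3s = 7.89×10⁻³ M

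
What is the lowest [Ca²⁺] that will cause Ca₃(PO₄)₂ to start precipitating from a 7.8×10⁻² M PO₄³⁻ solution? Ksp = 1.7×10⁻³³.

6.5×10⁻¹¹ M

The threshold for precipitation is Q = Ksp.
Ca₃(PO₄)₂(s) ⇌ 3 Ca²⁺(aq) + 2 PO₄³⁻(aq)
Ksp = [Ca²⁺]^3[PO₄³⁻]^2 = [Ca²⁺]^3(7.8×10⁻²)^2
[Ca²⁺]^3 = 1.7×10⁻³³ / (7.8×10⁻²)^2 = 2.8×10⁻³¹
[Ca²⁺] = 6.5×10⁻¹¹ M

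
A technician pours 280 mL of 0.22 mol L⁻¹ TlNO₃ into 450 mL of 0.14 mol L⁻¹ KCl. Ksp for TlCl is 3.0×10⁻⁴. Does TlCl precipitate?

Yes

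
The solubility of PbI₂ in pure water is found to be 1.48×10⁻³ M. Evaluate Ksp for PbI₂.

Ksp = 1.30×10⁻⁸

PbI₂(s) ⇌ Pb²⁺(aq) + 2 I⁻(aq)
For each mole of PbI₂ that dissolves per liter, [Pb²⁺] = s and [I⁻] = 2s; let s denote this solubility.
Ksp = [Pb²⁺][I⁻]^2 = s · (2s)^2 = 4s^3
Ksp = 4 × (1.48×10⁻³)^3 = 1.30×10⁻⁸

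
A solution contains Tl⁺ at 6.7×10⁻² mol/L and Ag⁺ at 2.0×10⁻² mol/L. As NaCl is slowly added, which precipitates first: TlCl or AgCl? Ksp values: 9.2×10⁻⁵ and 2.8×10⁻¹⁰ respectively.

AgCl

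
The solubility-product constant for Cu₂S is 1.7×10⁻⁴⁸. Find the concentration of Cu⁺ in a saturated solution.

Cu₂S(s) ⇌ 2 Cu⁺(aq) + S²⁻(aq)
If s mol/L of Cu₂S dissolves, [Cu⁺] = 2s and [S²⁻] = s.
Ksp = [Cu⁺]^2[S²⁻] = (2s)^2 · s = 4s^3 = 1.7×10⁻⁴⁸
s = 7.5×10⁻¹⁷ mol/L
[Cu⁺] = 2s = 1.5×10⁻¹⁶ mol/L

1.5×10⁻¹⁶ M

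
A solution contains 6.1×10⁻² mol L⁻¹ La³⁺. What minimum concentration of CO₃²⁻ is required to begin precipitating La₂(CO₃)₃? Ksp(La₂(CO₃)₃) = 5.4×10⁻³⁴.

5.3×10⁻¹¹ M

Precipitation of each salt begins when its ion product equals Ksp.
La₂(CO₃)₃(s) ⇌ 2 La³⁺(aq) + 3 CO₃²⁻(aq)
Ksp = [La³⁺]^2[CO₃²⁻]^3 = [CO₃²⁻]^3(6.1×10⁻²)^2
[CO₃²⁻]^3 = 5.4×10⁻³⁴ / (6.1×10⁻²)^2 = 1.5×10⁻³¹
[CO₃²⁻] = 5.3×10⁻¹¹ mol L⁻¹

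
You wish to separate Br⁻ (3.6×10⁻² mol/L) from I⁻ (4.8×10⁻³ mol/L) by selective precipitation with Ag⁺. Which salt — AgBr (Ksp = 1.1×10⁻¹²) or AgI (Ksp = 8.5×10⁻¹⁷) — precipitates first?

A salt starts to precipitate once the ion product Q reaches its Ksp.
For AgBr: [Ag⁺] = (Ksp/[Br⁻]) = 3.1×10⁻¹¹ mol/L
For AgI: [Ag⁺] = (Ksp/[I⁻]) = 1.8×10⁻¹⁴ mol/L
AgI requires the lower [Ag⁺], so it precipitates first.

AgI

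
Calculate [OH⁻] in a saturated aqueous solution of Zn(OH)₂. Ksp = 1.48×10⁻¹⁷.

Zn(OH)₂(s) ⇌ Zn²⁺(aq) + 2 OH⁻(aq)
With molar solubility s: [Zn²⁺] = s, [OH⁻] = 2s.
Ksp = [Zn²⁺][OH⁻]^2 = s · (2s)^2 = 4s^3 = 1.48×10⁻¹⁷
s = 1.55×10⁻⁶ mol L⁻¹
[OH⁻] = 2s = 3.09×10⁻⁶ mol L⁻¹

3.09×10⁻⁶ M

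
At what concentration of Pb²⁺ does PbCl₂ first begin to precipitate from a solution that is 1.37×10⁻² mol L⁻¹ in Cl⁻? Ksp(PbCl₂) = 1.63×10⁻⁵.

8.68×10⁻² M

A salt starts to precipitate once the ion product Q reaches its Ksp.
PbCl₂(s) ⇌ Pb²⁺(aq) + 2 Cl⁻(aq)
Ksp = [Pb²⁺][Cl⁻]^2 = [Pb²⁺](1.37×10⁻²)^2
[Pb²⁺] = 1.63×10⁻⁵ / (1.37×10⁻²)^2 = 8.68×10⁻²
[Pb²⁺] = 8.68×10⁻² mol L⁻¹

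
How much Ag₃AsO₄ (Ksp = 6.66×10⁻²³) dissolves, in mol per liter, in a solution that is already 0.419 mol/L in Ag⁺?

9.05×10⁻²² M

Ag₃AsO₄(s) ⇌ 3 Ag⁺(aq) + AsO₄³⁻(aq)
With Ag⁺ already at 0.419 mol/L and s small, take [Ag⁺] ≈ 0.419 mol/L and [AsO₄³⁻] = s.
Ksp = [Ag⁺]^3[AsO₄³⁻] = (0.419)^3s
s = 6.66×10⁻²³ / (0.419)^3 = 9.05×10⁻²²
s = 9.05×10⁻²² mol/L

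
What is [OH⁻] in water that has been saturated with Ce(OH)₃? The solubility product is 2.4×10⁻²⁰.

Ce(OH)₃(s) ⇌ Ce³⁺(aq) + 3 OH⁻(aq)
Call the molar solubility s, so that [Ce³⁺] = s and [OH⁻] = 3s.
Ksp = [Ce³⁺][OH⁻]^3 = s · (3s)^3 = 27s^4 = 2.4×10⁻²⁰
s = 5.5×10⁻⁶ mol L⁻¹
[OH⁻] = 3s = 1.6×10⁻⁵ mol L⁻¹

1.6×10⁻⁵ M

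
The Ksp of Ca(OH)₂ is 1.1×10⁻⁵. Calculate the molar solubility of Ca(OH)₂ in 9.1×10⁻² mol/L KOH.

1.3×10⁻³ M

Ca(OH)₂(s) ⇌ Ca²⁺(aq) + 2 OH⁻(aq)
With OH⁻ already at 9.1×10⁻² mol/L and s small, take [OH⁻] ≈ 9.1×10⁻² mol/L and [Ca²⁺] = s.
Ksp = [Ca²⁺][OH⁻]^2 = s(9.1×10⁻²)^2
s = 1.1×10⁻⁵ / (9.1×10⁻²)^2 = 1.3×10⁻³
s = 1.3×10⁻³ mol/L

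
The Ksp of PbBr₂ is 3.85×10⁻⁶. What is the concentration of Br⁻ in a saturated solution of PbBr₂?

1.97×10⁻² M

PbBr₂(s) ⇌ Pb²⁺(aq) + 2 Br⁻(aq)
Call the molar solubility s, so that [Pb²⁺] = s and [Br⁻] = 2s.
Ksp = [Pb²⁺][Br⁻]^2 = s · (2s)^2 = 4s^3 = 3.85×10⁻⁶
s = 9.87×10⁻³ M
[Br⁻] = 2s = 1.97×10⁻² M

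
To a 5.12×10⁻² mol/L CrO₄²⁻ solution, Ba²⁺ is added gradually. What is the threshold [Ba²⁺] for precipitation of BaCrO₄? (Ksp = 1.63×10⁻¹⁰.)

3.18×10⁻⁹ M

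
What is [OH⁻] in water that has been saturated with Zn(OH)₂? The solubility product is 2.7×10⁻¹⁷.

3.8×10⁻⁶ M

Zn(OH)₂(s) ⇌ Zn²⁺(aq) + 2 OH⁻(aq)
For each mole of Zn(OH)₂ that dissolves per liter, [Zn²⁺] = s and [OH⁻] = 2s; let s denote this solubility.
Ksp = [Zn²⁺][OH⁻]^2 = s · (2s)^2 = 4s^3 = 2.7×10⁻¹⁷
s = 1.9×10⁻⁶ mol L⁻¹
[OH⁻] = 2s = 3.8×10⁻⁶ mol L⁻¹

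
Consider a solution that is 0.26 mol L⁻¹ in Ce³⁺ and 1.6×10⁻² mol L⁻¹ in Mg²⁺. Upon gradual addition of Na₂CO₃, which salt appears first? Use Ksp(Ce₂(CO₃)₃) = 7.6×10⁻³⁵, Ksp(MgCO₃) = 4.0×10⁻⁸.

Ce₂(CO₃)₃

Each salt precipitates once Q = Ksp for that salt.
For Ce₂(CO₃)₃: [CO₃²⁻] = (Ksp/[Ce³⁺]^2)^(1/3) = 1.0×10⁻¹¹ mol L⁻¹
For MgCO₃: [CO₃²⁻] = (Ksp/[Mg²⁺]) = 2.5×10⁻⁶ mol L⁻¹
Since Ce₂(CO₃)₃ needs less CO₃²⁻ to reach saturation, it precipitates first.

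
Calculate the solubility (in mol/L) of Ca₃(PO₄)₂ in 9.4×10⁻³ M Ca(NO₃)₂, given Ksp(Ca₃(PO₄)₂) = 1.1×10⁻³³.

Ca₃(PO₄)₂(s) ⇌ 3 Ca²⁺(aq) + 2 PO₄³⁻(aq)
Let s be the solubility of Ca₃(PO₄)₂ here. The common ion gives [Ca²⁺] ≈ 9.4×10⁻³ M, and [PO₄³⁻] = 2s.
Ksp = [Ca²⁺]^3[PO₄³⁻]^2 = (9.4×10⁻³)^3(2s)^2
(2s)^2 = 1.1×10⁻³³ / (9.4×10⁻³)^3 = 1.3×10⁻²⁷
s = 1.8×10⁻¹⁴ M

1.8×10⁻¹⁴ M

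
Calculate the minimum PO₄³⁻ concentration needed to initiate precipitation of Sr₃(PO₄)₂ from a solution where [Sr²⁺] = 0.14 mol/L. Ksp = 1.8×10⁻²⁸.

2.6×10⁻¹³ M

Each salt precipitates once Q = Ksp for that salt.
Sr₃(PO₄)₂(s) ⇌ 3 Sr²⁺(aq) + 2 PO₄³⁻(aq)
Ksp = [Sr²⁺]^3[PO₄³⁻]^2 = [PO₄³⁻]^2(0.14)^3
[PO₄³⁻]^2 = 1.8×10⁻²⁸ / (0.14)^3 = 6.6×10⁻²⁶
[PO₄³⁻] = 2.6×10⁻¹³ mol/L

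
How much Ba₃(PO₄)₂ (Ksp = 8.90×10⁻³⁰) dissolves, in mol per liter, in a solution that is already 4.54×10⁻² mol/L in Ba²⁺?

Ba₃(PO₄)₂(s) ⇌ 3 Ba²⁺(aq) + 2 PO₄³⁻(aq)
Ba²⁺ is already present at 4.54×10⁻² mol/L. If s mol/L of Ba₃(PO₄)₂ dissolves, [PO₄³⁻] = 2s while [Ba²⁺] ≈ 4.54×10⁻² mol/L.
Ksp = [Ba²⁺]^3[PO₄³⁻]^2 = (4.54×10⁻²)^3(2s)^2
(2s)^2 = 8.90×10⁻³⁰ / (4.54×10⁻²)^3 = 9.51×10⁻²⁶
s = 1.54×10⁻¹³ mol/L

1.54×10⁻¹³ M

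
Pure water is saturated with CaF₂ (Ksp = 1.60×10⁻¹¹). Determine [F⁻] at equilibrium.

3.17×10⁻⁴ M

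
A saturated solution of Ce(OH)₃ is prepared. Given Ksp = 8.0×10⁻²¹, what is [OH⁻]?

1.2×10⁻⁵ M

Ce(OH)₃(s) ⇌ Ce³⁺(aq) + 3 OH⁻(aq)
Let s be the molar solubility. Then [Ce³⁺] = s and [OH⁻] = 3s.
Ksp = [Ce³⁺][OH⁻]^3 = s · (3s)^3 = 27s^4 = 8.0×10⁻²¹
s = 4.1×10⁻⁶ mol L⁻¹
[OH⁻] = 3s = 1.2×10⁻⁵ mol L⁻¹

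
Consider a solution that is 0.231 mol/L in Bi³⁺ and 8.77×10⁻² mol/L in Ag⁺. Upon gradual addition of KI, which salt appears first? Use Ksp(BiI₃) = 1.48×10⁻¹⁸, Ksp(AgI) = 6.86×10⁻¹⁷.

AgI

Precipitation begins when Q = Ksp.
For BiI₃: [I⁻] = (Ksp/[Bi³⁺])^(1/3) = 1.86×10⁻⁶ mol/L
For AgI: [I⁻] = (Ksp/[Ag⁺]) = 7.82×10⁻¹⁶ mol/L
Since AgI needs less I⁻ to reach saturation, it precipitates first.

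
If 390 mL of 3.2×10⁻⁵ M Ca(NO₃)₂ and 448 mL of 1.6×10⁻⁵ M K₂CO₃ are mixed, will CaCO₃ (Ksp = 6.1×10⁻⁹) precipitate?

The combined volume is 838 mL.
[Ca²⁺] = (3.2×10⁻⁵)(390)/838 = 1.5×10⁻⁵ M
[CO₃²⁻] = (1.6×10⁻⁵)(448)/838 = 8.6×10⁻⁶ M
Q = [Ca²⁺][CO₃²⁻] = 1.3×10⁻¹⁰
Q < Ksp (1.3×10⁻¹⁰ vs 6.1×10⁻⁹); the solution remains unsaturated and no precipitate forms.

No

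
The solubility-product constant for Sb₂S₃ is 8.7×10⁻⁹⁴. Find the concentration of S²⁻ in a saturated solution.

Sb₂S₃(s) ⇌ 2 Sb³⁺(aq) + 3 S²⁻(aq)
For each mole of Sb₂S₃ that dissolves per liter, [Sb³⁺] = 2s and [S²⁻] = 3s; let s denote this solubility.
Ksp = [Sb³⁺]^2[S²⁻]^3 = (2s)^2 · (3s)^3 = 108s^5 = 8.7×10⁻⁹⁴
s = 9.6×10⁻²⁰ mol/L
[S²⁻] = 3s = 2.9×10⁻¹⁹ mol/L

2.9×10⁻¹⁹ M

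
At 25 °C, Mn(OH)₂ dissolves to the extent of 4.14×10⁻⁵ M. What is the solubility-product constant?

Mn(OH)₂(s) ⇌ Mn²⁺(aq) + 2 OH⁻(aq)
With molar solubility s: [Mn²⁺] = s, [OH⁻] = 2s.
Ksp = [Mn²⁺][OH⁻]^2 = s · (2s)^2 = 4s^3
Ksp = 4 × (4.14×10⁻⁵)^3 = 2.84×10⁻¹³

Ksp = 2.84×10⁻¹³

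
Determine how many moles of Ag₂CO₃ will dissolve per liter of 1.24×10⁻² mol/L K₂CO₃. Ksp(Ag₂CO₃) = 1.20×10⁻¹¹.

Ag₂CO₃(s) ⇌ 2 Ag⁺(aq) + CO₃²⁻(aq)
The solution already contains CO₃²⁻ at 1.24×10⁻² mol/L. Let s be the molar solubility of Ag₂CO₃.
[CO₃²⁻] ≈ 1.24×10⁻² mol/L (common ion dominates); [Ag⁺] = 2s.
Ksp = [Ag⁺]^2[CO₃²⁻] = (2s)^2(1.24×10⁻²)
(2s)^2 = 1.20×10⁻¹¹ / (1.24×10⁻²) = 9.68×10⁻¹⁰
s = 1.56×10⁻⁵ mol/L

1.56×10⁻⁵ M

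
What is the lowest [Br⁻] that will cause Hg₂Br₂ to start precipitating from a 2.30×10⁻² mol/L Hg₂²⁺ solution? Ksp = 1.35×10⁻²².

7.66×10⁻¹¹ M

Each salt precipitates once Q = Ksp for that salt.
Hg₂Br₂(s) ⇌ Hg₂²⁺(aq) + 2 Br⁻(aq)
Ksp = [Hg₂²⁺][Br⁻]^2 = [Br⁻]^2(2.30×10⁻²)
[Br⁻]^2 = 1.35×10⁻²² / (2.30×10⁻²) = 5.87×10⁻²¹
[Br⁻] = 7.66×10⁻¹¹ mol/L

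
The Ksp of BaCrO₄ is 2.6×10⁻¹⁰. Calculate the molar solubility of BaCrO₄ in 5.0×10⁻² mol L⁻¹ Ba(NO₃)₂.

BaCrO₄(s) ⇌ Ba²⁺(aq) + CrO₄²⁻(aq)
Let s be the solubility of BaCrO₄ here. The common ion gives [Ba²⁺] ≈ 5.0×10⁻² mol L⁻¹, and [CrO₄²⁻] = s.
Ksp = [Ba²⁺][CrO₄²⁻] = (5.0×10⁻²)s
s = 2.6×10⁻¹⁰ / (5.0×10⁻²) = 5.2×10⁻⁹
s = 5.2×10⁻⁹ mol L⁻¹

5.2×10⁻⁹ M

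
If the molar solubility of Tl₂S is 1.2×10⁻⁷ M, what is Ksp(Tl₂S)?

Ksp = 6.9×10⁻²¹

Tl₂S(s) ⇌ 2 Tl⁺(aq) + S²⁻(aq)
If s mol/L of Tl₂S dissolves, [Tl⁺] = 2s and [S²⁻] = s.
Ksp = [Tl⁺]^2[S²⁻] = (2s)^2 · s = 4s^3
Ksp = 4 × (1.2×10⁻⁷)^3 = 6.9×10⁻²¹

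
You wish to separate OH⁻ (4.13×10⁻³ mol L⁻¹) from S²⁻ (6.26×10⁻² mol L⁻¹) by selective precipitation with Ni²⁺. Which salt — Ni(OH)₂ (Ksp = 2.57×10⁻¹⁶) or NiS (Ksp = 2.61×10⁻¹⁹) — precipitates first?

NiS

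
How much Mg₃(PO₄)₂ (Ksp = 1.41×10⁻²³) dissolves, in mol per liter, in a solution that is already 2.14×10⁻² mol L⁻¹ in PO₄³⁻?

Mg₃(PO₄)₂(s) ⇌ 3 Mg²⁺(aq) + 2 PO₄³⁻(aq)
PO₄³⁻ is already present at 2.14×10⁻² mol L⁻¹. If s mol/L of Mg₃(PO₄)₂ dissolves, [Mg²⁺] = 3s while [PO₄³⁻] ≈ 2.14×10⁻² mol L⁻¹.
Ksp = [Mg²⁺]^3[PO₄³⁻]^2 = (3s)^3(2.14×10⁻²)^2
(3s)^3 = 1.41×10⁻²³ / (2.14×10⁻²)^2 = 3.08×10⁻²⁰
s = 1.04×10⁻⁷ mol L⁻¹

1.04×10⁻⁷ M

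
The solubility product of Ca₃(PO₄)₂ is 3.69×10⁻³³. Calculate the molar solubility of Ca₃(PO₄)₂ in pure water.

1.28×10⁻⁷ M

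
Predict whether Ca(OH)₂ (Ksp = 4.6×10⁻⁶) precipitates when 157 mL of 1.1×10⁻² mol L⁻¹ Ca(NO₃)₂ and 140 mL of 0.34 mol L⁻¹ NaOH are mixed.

After mixing, V = 157 mL + 140 mL = 297 mL.
[Ca²⁺] = (1.1×10⁻²)(157)/297 = 5.8×10⁻³ mol L⁻¹
[OH⁻] = (0.34)(140)/297 = 0.16 mol L⁻¹
Q = [Ca²⁺][OH⁻]^2 = 1.5×10⁻⁴
Since Q (1.5×10⁻⁴) exceeds Ksp (4.6×10⁻⁶), Ca(OH)₂ will precipitate.

Yes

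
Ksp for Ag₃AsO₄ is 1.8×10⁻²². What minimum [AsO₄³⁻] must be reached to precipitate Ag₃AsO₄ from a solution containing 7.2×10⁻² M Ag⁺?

4.8×10⁻¹⁹ M

Precipitation begins when Q = Ksp.
Ag₃AsO₄(s) ⇌ 3 Ag⁺(aq) + AsO₄³⁻(aq)
Ksp = [Ag⁺]^3[AsO₄³⁻] = [AsO₄³⁻](7.2×10⁻²)^3
[AsO₄³⁻] = 1.8×10⁻²² / (7.2×10⁻²)^3 = 4.8×10⁻¹⁹
[AsO₄³⁻] = 4.8×10⁻¹⁹ M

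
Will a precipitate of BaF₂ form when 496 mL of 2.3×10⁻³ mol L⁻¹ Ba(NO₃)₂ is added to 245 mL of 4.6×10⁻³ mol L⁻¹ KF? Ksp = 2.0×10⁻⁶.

No

The combined volume is 741 mL.
[Ba²⁺] = (2.3×10⁻³)(496)/741 = 1.5×10⁻³ mol L⁻¹
[F⁻] = (4.6×10⁻³)(245)/741 = 1.5×10⁻³ mol L⁻¹
Q = [Ba²⁺][F⁻]^2 = 3.6×10⁻⁹
Q < Ksp (3.6×10⁻⁹ vs 2.0×10⁻⁶); the solution remains unsaturated and no precipitate forms.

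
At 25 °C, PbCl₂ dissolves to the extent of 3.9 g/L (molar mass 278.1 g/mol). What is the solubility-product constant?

Ksp = 1.1×10⁻⁵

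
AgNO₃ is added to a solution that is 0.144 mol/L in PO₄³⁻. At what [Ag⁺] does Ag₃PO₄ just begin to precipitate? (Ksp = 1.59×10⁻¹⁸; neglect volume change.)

2.23×10⁻⁶ M

The threshold for precipitation is Q = Ksp.
Ag₃PO₄(s) ⇌ 3 Ag⁺(aq) + PO₄³⁻(aq)
Ksp = [Ag⁺]^3[PO₄³⁻] = [Ag⁺]^3(0.144)
[Ag⁺]^3 = 1.59×10⁻¹⁸ / (0.144) = 1.10×10⁻¹⁷
[Ag⁺] = 2.23×10⁻⁶ mol/L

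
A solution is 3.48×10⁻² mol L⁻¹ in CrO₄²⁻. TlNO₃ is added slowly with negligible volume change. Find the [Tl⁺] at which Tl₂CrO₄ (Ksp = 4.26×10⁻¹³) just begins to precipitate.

The threshold for precipitation is Q = Ksp.
Tl₂CrO₄(s) ⇌ 2 Tl⁺(aq) + CrO₄²⁻(aq)
Ksp = [Tl⁺]^2[CrO₄²⁻] = [Tl⁺]^2(3.48×10⁻²)
[Tl⁺]^2 = 4.26×10⁻¹³ / (3.48×10⁻²) = 1.22×10⁻¹¹
[Tl⁺] = 3.50×10⁻⁶ mol L⁻¹

3.50×10⁻⁶ M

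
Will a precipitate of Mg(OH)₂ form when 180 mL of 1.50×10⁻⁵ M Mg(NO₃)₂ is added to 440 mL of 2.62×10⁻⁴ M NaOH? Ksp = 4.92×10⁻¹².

No

After mixing, V = 180 mL + 440 mL = 620 mL.
[Mg²⁺] = (1.50×10⁻⁵)(180)/620 = 4.35×10⁻⁶ M
[OH⁻] = (2.62×10⁻⁴)(440)/620 = 1.86×10⁻⁴ M
Q = [Mg²⁺][OH⁻]^2 = 1.51×10⁻¹³
Q < Ksp (1.51×10⁻¹³ vs 4.92×10⁻¹²); the solution remains unsaturated and no precipitate forms.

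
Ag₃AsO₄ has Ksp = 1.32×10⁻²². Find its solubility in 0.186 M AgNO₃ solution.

Ag₃AsO₄(s) ⇌ 3 Ag⁺(aq) + AsO₄³⁻(aq)
With Ag⁺ already at 0.186 M and s small, take [Ag⁺] ≈ 0.186 M and [AsO₄³⁻] = s.
Ksp = [Ag⁺]^3[AsO₄³⁻] = (0.186)^3s
s = 1.32×10⁻²² / (0.186)^3 = 2.05×10⁻²⁰
s = 2.05×10⁻²⁰ M

2.05×10⁻²⁰ M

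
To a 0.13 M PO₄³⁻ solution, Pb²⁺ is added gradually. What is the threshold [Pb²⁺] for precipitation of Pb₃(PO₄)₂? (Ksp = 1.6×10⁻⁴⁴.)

Precipitation of each salt begins when its ion product equals Ksp.
Pb₃(PO₄)₂(s) ⇌ 3 Pb²⁺(aq) + 2 PO₄³⁻(aq)
Ksp = [Pb²⁺]^3[PO₄³⁻]^2 = [Pb²⁺]^3(0.13)^2
[Pb²⁺]^3 = 1.6×10⁻⁴⁴ / (0.13)^2 = 9.5×10⁻⁴³
[Pb²⁺] = 9.8×10⁻¹⁵ M

9.8×10⁻¹⁵ M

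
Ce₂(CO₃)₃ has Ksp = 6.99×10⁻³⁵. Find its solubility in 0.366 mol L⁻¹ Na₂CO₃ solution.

1.89×10⁻¹⁷ M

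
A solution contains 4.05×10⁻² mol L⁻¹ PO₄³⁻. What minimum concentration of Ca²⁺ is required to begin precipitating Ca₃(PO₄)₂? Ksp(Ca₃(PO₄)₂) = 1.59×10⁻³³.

9.90×10⁻¹¹ M

A salt starts to precipitate once the ion product Q reaches its Ksp.
Ca₃(PO₄)₂(s) ⇌ 3 Ca²⁺(aq) + 2 PO₄³⁻(aq)
Ksp = [Ca²⁺]^3[PO₄³⁻]^2 = [Ca²⁺]^3(4.05×10⁻²)^2
[Ca²⁺]^3 = 1.59×10⁻³³ / (4.05×10⁻²)^2 = 9.69×10⁻³¹
[Ca²⁺] = 9.90×10⁻¹¹ mol L⁻¹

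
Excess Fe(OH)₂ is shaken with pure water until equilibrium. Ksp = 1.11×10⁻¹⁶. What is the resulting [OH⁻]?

6.06×10⁻⁶ M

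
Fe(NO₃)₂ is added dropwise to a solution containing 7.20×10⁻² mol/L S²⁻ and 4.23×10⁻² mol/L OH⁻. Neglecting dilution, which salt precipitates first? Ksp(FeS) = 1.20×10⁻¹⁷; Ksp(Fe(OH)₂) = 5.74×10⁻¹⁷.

FeS

A salt starts to precipitate once the ion product Q reaches its Ksp.
For FeS: [Fe²⁺] = (Ksp/[S²⁻]) = 1.67×10⁻¹⁶ mol/L
For Fe(OH)₂: [Fe²⁺] = (Ksp/[OH⁻]^2) = 3.21×10⁻¹⁴ mol/L
The smaller threshold [Fe²⁺] is reached first, so FeS precipitates first.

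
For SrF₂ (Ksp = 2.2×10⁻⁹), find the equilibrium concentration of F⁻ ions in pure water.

SrF₂(s) ⇌ Sr²⁺(aq) + 2 F⁻(aq)
If s mol/L of SrF₂ dissolves, [Sr²⁺] = s and [F⁻] = 2s.
Ksp = [Sr²⁺][F⁻]^2 = s · (2s)^2 = 4s^3 = 2.2×10⁻⁹
s = 8.2×10⁻⁴ M
[F⁻] = 2s = 1.6×10⁻³ M

1.6×10⁻³ M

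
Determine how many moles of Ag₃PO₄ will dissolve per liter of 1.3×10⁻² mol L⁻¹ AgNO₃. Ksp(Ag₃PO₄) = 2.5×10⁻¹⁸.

Ag₃PO₄(s) ⇌ 3 Ag⁺(aq) + PO₄³⁻(aq)
Ag⁺ is already present at 1.3×10⁻² mol L⁻¹. If s mol/L of Ag₃PO₄ dissolves, [PO₄³⁻] = s while [Ag⁺] ≈ 1.3×10⁻² mol L⁻¹.
Ksp = [Ag⁺]^3[PO₄³⁻] = (1.3×10⁻²)^3s
s = 2.5×10⁻¹⁸ / (1.3×10⁻²)^3 = 1.1×10⁻¹²
s = 1.1×10⁻¹² mol L⁻¹

1.1×10⁻¹² M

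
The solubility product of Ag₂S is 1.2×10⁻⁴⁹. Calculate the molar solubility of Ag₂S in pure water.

3.1×10⁻¹⁷ M

Ag₂S(s) ⇌ 2 Ag⁺(aq) + S²⁻(aq)
For each mole of Ag₂S that dissolves per liter, [Ag⁺] = 2s and [S²⁻] = s; let s denote this solubility.
Ksp = [Ag⁺]^2[S²⁻] = (2s)^2 · s = 4s^3
4s^3 = 1.2×10⁻⁴⁹  ⇒  s^3 = 3.0×10⁻⁵⁰
s = (3.0×10⁻⁵⁰)^(1/3) = 3.1×10⁻¹⁷ mol/L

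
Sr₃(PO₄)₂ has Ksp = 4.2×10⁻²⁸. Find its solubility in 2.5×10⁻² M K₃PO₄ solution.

Sr₃(PO₄)₂(s) ⇌ 3 Sr²⁺(aq) + 2 PO₄³⁻(aq)
The solution already contains PO₄³⁻ at 2.5×10⁻² M. Let s be the molar solubility of Sr₃(PO₄)₂.
[PO₄³⁻] ≈ 2.5×10⁻² M (common ion dominates); [Sr²⁺] = 3s.
Ksp = [Sr²⁺]^3[PO₄³⁻]^2 = (3s)^3(2.5×10⁻²)^2
(3s)^3 = 4.2×10⁻²⁸ / (2.5×10⁻²)^2 = 6.7×10⁻²⁵
s = 2.9×10⁻⁹ M

2.9×10⁻⁹ M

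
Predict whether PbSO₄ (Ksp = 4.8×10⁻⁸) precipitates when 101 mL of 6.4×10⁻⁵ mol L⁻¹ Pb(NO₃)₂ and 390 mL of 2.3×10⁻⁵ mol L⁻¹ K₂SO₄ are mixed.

After mixing, V = 101 mL + 390 mL = 491 mL.
[Pb²⁺] = (6.4×10⁻⁵)(101)/491 = 1.3×10⁻⁵ mol L⁻¹
[SO₄²⁻] = (2.3×10⁻⁵)(390)/491 = 1.8×10⁻⁵ mol L⁻¹
Q = [Pb²⁺][SO₄²⁻] = 2.4×10⁻¹⁰
Since Q (2.4×10⁻¹⁰) is less than Ksp (4.8×10⁻⁸), no PbSO₄ precipitates.

No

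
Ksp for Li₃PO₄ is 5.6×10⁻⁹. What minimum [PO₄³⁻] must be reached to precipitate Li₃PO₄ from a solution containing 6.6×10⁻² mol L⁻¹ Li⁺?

1.9×10⁻⁵ M

Precipitation of each salt begins when its ion product equals Ksp.
Li₃PO₄(s) ⇌ 3 Li⁺(aq) + PO₄³⁻(aq)
Ksp = [Li⁺]^3[PO₄³⁻] = [PO₄³⁻](6.6×10⁻²)^3
[PO₄³⁻] = 5.6×10⁻⁹ / (6.6×10⁻²)^3 = 1.9×10⁻⁵
[PO₄³⁻] = 1.9×10⁻⁵ mol L⁻¹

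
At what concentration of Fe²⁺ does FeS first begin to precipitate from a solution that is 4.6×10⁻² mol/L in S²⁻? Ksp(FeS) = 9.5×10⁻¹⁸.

2.1×10⁻¹⁶ M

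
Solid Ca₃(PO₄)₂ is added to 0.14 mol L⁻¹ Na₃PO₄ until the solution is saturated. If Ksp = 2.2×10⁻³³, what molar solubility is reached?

Ca₃(PO₄)₂(s) ⇌ 3 Ca²⁺(aq) + 2 PO₄³⁻(aq)
The solution already contains PO₄³⁻ at 0.14 mol L⁻¹. Let s be the molar solubility of Ca₃(PO₄)₂.
[PO₄³⁻] ≈ 0.14 mol L⁻¹ (common ion dominates); [Ca²⁺] = 3s.
Ksp = [Ca²⁺]^3[PO₄³⁻]^2 = (3s)^3(0.14)^2
(3s)^3 = 2.2×10⁻³³ / (0.14)^2 = 1.1×10⁻³¹
s = 1.6×10⁻¹¹ mol L⁻¹

1.6×10⁻¹¹ M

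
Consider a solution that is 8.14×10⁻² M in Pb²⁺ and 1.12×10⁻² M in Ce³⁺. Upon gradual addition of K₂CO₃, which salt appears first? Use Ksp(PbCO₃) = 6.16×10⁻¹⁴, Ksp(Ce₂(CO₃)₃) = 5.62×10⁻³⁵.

Each salt precipitates once Q = Ksp for that salt.
For PbCO₃: [CO₃²⁻] = (Ksp/[Pb²⁺]) = 7.57×10⁻¹³ M
For Ce₂(CO₃)₃: [CO₃²⁻] = (Ksp/[Ce³⁺]^2)^(1/3) = 7.65×10⁻¹¹ M
Since PbCO₃ needs less CO₃²⁻ to reach saturation, it precipitates first.

PbCO₃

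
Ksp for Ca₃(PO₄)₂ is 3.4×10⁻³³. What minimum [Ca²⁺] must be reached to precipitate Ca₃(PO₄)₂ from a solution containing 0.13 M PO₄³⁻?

The threshold for precipitation is Q = Ksp.
Ca₃(PO₄)₂(s) ⇌ 3 Ca²⁺(aq) + 2 PO₄³⁻(aq)
Ksp = [Ca²⁺]^3[PO₄³⁻]^2 = [Ca²⁺]^3(0.13)^2
[Ca²⁺]^3 = 3.4×10⁻³³ / (0.13)^2 = 2.0×10⁻³¹
[Ca²⁺] = 5.9×10⁻¹¹ M

5.9×10⁻¹¹ M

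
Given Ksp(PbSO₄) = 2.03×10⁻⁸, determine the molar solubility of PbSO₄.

1.42×10⁻⁴ M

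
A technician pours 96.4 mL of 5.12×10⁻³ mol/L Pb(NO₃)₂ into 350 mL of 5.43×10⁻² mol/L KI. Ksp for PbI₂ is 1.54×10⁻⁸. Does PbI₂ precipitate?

Yes

The combined volume is 446.4 mL.
[Pb²⁺] = (5.12×10⁻³)(96.4)/446.4 = 1.11×10⁻³ mol/L
[I⁻] = (5.43×10⁻²)(350)/446.4 = 4.26×10⁻² mol/L
Q = [Pb²⁺][I⁻]^2 = 2.00×10⁻⁶
Q = 2.00×10⁻⁶ > Ksp = 1.54×10⁻⁸, so the solution is supersaturated and PbI₂ precipitates.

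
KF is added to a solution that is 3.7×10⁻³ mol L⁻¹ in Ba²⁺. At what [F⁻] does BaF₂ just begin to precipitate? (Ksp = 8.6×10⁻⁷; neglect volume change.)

1.5×10⁻² M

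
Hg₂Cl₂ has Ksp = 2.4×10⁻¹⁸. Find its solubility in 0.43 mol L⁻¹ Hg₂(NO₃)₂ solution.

Hg₂Cl₂(s) ⇌ Hg₂²⁺(aq) + 2 Cl⁻(aq)
With Hg₂²⁺ already at 0.43 mol L⁻¹ and s small, take [Hg₂²⁺] ≈ 0.43 mol L⁻¹ and [Cl⁻] = 2s.
Ksp = [Hg₂²⁺][Cl⁻]^2 = (0.43)(2s)^2
(2s)^2 = 2.4×10⁻¹⁸ / (0.43) = 5.6×10⁻¹⁸
s = 1.2×10⁻⁹ mol L⁻¹

1.2×10⁻⁹ M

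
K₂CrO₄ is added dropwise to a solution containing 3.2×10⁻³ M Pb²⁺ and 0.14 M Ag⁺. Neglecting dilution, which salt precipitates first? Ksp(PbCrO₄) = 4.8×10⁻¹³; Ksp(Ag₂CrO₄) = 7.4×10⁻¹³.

The threshold for precipitation is Q = Ksp.
For PbCrO₄: [CrO₄²⁻] = (Ksp/[Pb²⁺]) = 1.5×10⁻¹⁰ M
For Ag₂CrO₄: [CrO₄²⁻] = (Ksp/[Ag⁺]^2) = 3.8×10⁻¹¹ M
Ag₂CrO₄ requires the lower [CrO₄²⁻], so it precipitates first.

Ag₂CrO₄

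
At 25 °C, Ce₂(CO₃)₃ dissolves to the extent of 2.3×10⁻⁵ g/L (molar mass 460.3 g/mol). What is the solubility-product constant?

Convert to molarity: s = 2.3×10⁻⁵ / 460.3 = 4.997×10⁻⁸ mol/L
Ce₂(CO₃)₃(s) ⇌ 2 Ce³⁺(aq) + 3 CO₃²⁻(aq)
Let s be the molar solubility. Then [Ce³⁺] = 2s and [CO₃²⁻] = 3s.
Ksp = [Ce³⁺]^2[CO₃²⁻]^3 = (2s)^2 · (3s)^3 = 108s^5
Ksp = 108 × (4.997×10⁻⁸)^5 = 3.4×10⁻³⁵

Ksp = 3.4×10⁻³⁵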